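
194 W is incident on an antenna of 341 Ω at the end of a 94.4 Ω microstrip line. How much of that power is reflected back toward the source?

Γ = (341 − 94.4)/(341 + 94.4) = 0.566
|Γ|² = 0.321
P_refl = |Γ|²·P_inc = 62.2 W, P_del = (1 − |Γ|²)·P_inc = 132 W

P_reflected ≈ 62.2 W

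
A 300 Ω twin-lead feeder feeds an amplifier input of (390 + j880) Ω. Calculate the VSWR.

VSWR ≈ 8.57

Γ = (Z_L − Z_0)/(Z_L + Z_0) = (90 + j880)/(690 + j880)
|Γ| = 885/1120 = 0.791
VSWR = (1 + |Γ|)/(1 − |Γ|) = 1.79/0.209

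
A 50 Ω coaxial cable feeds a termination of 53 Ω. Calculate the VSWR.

VSWR ≈ 1.06

For a purely resistive load, VSWR = R_L/Z_0 or Z_0/R_L (whichever > 1) = 53/50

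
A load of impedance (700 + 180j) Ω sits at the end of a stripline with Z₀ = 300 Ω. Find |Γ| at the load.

|Γ| ≈ 0.432

Γ = (Z_L − Z_0)/(Z_L + Z_0) = (400 + j180)/(1000 + j180)
|Γ| = 439/1020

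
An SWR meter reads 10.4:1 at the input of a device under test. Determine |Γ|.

|Γ| = (S − 1)/(S + 1) = (10.4 − 1)/(10.4 + 1) = 9.4/11.4

|Γ| ≈ 0.825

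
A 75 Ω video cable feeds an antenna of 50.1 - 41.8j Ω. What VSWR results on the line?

Γ = (Z_L − Z_0)/(Z_L + Z_0) = (-24.9 − j41.8)/(125.1 − j41.8)
|Γ| = 48.7/132 = 0.369
VSWR = (1 + |Γ|)/(1 − |Γ|) = 1.37/0.631

VSWR ≈ 2.17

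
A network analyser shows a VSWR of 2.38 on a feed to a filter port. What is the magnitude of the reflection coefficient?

|Γ| ≈ 0.408

|Γ| = (S − 1)/(S + 1) = (2.38 − 1)/(2.38 + 1) = 1.38/3.38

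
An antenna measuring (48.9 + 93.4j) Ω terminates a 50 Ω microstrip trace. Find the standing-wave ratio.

VSWR ≈ 5.38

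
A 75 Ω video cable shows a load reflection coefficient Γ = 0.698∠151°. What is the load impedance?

Z_L ≈ 14.2 + j18.7 Ω

Z_L = Z_0·(1 + Γ)/(1 − Γ) = 75·(0.39 + j0.338)/(1.61 − j0.338)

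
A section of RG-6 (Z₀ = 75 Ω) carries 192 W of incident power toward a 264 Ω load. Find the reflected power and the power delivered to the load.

P_reflected ≈ 59.7 W; P_delivered ≈ 132 W

Γ = (264 − 75)/(264 + 75) = 0.558
|Γ|² = 0.311
P_refl = |Γ|²·P_inc = 59.7 W, P_del = (1 − |Γ|²)·P_inc = 132 W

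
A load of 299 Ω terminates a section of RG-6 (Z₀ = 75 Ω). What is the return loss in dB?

RL ≈ 4.45 dB

Γ = (299 − 75)/(299 + 75) = 0.599
RL = −20·log₁₀|Γ| = −20·log₁₀(0.599)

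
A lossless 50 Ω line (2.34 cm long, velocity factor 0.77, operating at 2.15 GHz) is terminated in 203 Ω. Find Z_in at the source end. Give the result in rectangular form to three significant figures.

λ = v/f = 0.77·c / 2.15 GHz = 0.107 m
βl = 2π·l/λ = 2π × 0.218 = 78.4°
tan(βl) = tan(78.4°) = 4.87
Z_in = Z_0·(Z_L + jZ_0·tanβl)/(Z_0 + jZ_L·tanβl)
     = 50·(203 + j244)/(50 + j989)

Z_in ≈ 12.8 − j9.61 Ω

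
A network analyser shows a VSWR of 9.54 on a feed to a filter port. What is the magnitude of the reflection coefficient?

|Γ| = (S − 1)/(S + 1) = (9.54 − 1)/(9.54 + 1) = 8.54/10.5

|Γ| ≈ 0.81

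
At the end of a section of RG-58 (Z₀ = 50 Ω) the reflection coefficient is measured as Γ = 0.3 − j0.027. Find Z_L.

Z_L = Z_0·(1 + Γ)/(1 − Γ) = 50·(1.3 − j0.027)/(0.7 + j0.027)

Z_L ≈ 92.6 − j5.5 Ω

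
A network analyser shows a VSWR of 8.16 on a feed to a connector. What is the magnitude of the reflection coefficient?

|Γ| = (S − 1)/(S + 1) = (8.16 − 1)/(8.16 + 1) = 7.16/9.16

|Γ| ≈ 0.782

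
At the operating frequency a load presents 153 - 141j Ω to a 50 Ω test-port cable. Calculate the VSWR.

Γ = (Z_L − Z_0)/(Z_L + Z_0) = (103 − j141)/(203 − j141)
|Γ| = 175/247 = 0.706
VSWR = (1 + |Γ|)/(1 − |Γ|) = 1.71/0.294

VSWR ≈ 5.81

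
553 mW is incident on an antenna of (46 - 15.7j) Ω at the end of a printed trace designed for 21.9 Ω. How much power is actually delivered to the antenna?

P_delivered ≈ 459 mW

|Γ| = |(24.1 − j15.7)/(67.9 − j15.7)| = 0.413
|Γ|² = 0.17
P_refl = |Γ|²·P_inc = 94.2 mW, P_del = (1 − |Γ|²)·P_inc = 459 mW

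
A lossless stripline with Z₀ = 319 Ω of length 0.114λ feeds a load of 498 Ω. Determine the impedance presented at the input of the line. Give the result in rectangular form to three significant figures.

βl = 2π × 0.114 = 41°
tan(βl) = tan(41°) = 0.871
Z_in = Z_0·(Z_L + jZ_0·tanβl)/(Z_0 + jZ_L·tanβl)
     = 319·(498 + j278)/(319 + j434)

Z_in ≈ 307 − j140 Ω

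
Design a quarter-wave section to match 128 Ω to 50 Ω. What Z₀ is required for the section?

Z_qwt ≈ 80 Ω

Z_qwt = √(Z_0·R_L) = √(50 × 128) = √6400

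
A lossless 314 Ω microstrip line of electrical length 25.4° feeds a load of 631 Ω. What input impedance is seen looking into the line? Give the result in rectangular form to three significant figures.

tan(βl) = tan(25.4°) = 0.475
Z_in = Z_0·(Z_L + jZ_0·tanβl)/(Z_0 + jZ_L·tanβl)
     = 314·(631 + j149)/(314 + j300)

Z_in ≈ 405 − j237 Ω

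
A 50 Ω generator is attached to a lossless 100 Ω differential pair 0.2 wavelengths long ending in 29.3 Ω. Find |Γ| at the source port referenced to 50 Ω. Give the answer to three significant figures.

βl = 2π × 0.2 = 72°
tan(βl) = 3.08
Z_in = Z_0·(Z_L + jZ_0·tanβl)/(Z_0 + jZ_L·tanβl) = 169 + j155 Ω
Γ_s = (Z_in − Z_s)/(Z_in + Z_s) = (119 + j155)/(219 + j155), |Γ_s| = 0.729

|Γ| ≈ 0.729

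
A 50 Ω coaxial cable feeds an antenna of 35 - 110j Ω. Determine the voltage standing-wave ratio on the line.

VSWR ≈ 8.93

Γ = (Z_L − Z_0)/(Z_L + Z_0) = (-15 − j110)/(85 − j110)
|Γ| = 111/139 = 0.799
VSWR = (1 + |Γ|)/(1 − |Γ|) = 1.8/0.201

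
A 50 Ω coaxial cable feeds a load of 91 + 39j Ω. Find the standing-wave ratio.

Γ = (Z_L − Z_0)/(Z_L + Z_0) = (41 + j39)/(141 + j39)
|Γ| = 56.6/146 = 0.387
VSWR = (1 + |Γ|)/(1 − |Γ|) = 1.39/0.613

VSWR ≈ 2.26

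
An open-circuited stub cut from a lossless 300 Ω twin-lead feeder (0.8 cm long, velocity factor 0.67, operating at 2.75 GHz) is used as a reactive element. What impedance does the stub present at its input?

Z_in ≈ −j365 Ω

λ = v/f = 0.67·c / 2.75 GHz = 0.0731 m
βl = 2π·l/λ = 2π × 0.109 = 39.4°
tan(βl) = 0.821
For an open-circuited stub, Z_in = −jZ_0·cot(βl) = −jZ_0/tan(βl)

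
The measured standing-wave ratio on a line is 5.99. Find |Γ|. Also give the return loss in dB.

|Γ| ≈ 0.714; return loss ≈ 2.93 dB

|Γ| = (S − 1)/(S + 1) = (5.99 − 1)/(5.99 + 1) = 4.99/6.99
RL = −20·log₁₀|Γ| = −20·log₁₀(0.714)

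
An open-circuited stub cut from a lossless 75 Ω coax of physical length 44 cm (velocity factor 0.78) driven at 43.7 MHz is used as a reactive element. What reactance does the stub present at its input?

X_in ≈ -132 Ω (capacitive)

λ = v/f = 0.78·c / 43.7 MHz = 5.35 m
βl = 2π·l/λ = 2π × 0.0822 = 29.6°
tan(βl) = 0.568
For an open-circuited stub, Z_in = −jZ_0·cot(βl) = −jZ_0/tan(βl)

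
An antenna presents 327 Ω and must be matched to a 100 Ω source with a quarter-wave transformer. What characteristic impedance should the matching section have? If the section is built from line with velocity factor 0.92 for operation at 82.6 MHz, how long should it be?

Z_qwt = √(Z_0·R_L) = √(100 × 327) = √32700
λ = 0.92·c/f = 3.34 m, so l = λ/4 = 0.835 m

Z_qwt ≈ 181 Ω; length ≈ 83.5 cm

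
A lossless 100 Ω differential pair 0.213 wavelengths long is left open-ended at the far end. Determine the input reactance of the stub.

βl = 2π × 0.213 = 76.7°
tan(βl) = 4.22
For an open-ended stub, Z_in = −jZ_0·cot(βl) = −jZ_0/tan(βl)

X_in ≈ -23.7 Ω (capacitive)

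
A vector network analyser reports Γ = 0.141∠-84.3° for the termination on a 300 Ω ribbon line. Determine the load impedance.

Z_L ≈ 296 − j84.9 Ω

Z_L = Z_0·(1 + Γ)/(1 − Γ) = 300·(1.01 − j0.14)/(0.986 + j0.14)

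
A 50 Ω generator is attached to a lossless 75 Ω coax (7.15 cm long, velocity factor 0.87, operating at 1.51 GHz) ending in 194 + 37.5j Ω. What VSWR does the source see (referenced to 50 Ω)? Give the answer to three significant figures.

λ = v/f = 0.87·c / 1.51 GHz = 0.173 m
βl = 2π·l/λ = 2π × 0.414 = 149°
tan(βl) = -0.603
Z_in = Z_0·(Z_L + jZ_0·tanβl)/(Z_0 + jZ_L·tanβl) = 64.1 + j70.9 Ω
Γ_s = (Z_in − Z_s)/(Z_in + Z_s) = (14.1 + j70.9)/(114 + j70.9), |Γ_s| = 0.538
VSWR = (1 + |Γ_s|)/(1 − |Γ_s|)

VSWR ≈ 3.33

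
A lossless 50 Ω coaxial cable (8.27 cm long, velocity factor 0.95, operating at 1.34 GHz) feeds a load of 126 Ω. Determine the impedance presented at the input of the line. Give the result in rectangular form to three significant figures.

Z_in ≈ 39.2 + j41 Ω

λ = v/f = 0.95·c / 1.34 GHz = 0.213 m
βl = 2π·l/λ = 2π × 0.389 = 140°
tan(βl) = tan(140°) = -0.84
Z_in = Z_0·(Z_L + jZ_0·tanβl)/(Z_0 + jZ_L·tanβl)
     = 50·(126 − j42)/(50 − j106)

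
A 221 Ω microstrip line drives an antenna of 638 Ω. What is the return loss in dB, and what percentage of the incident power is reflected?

RL ≈ 6.28 dB; 23.6% of incident power reflected

Γ = (638 − 221)/(638 + 221) = 0.485
RL = −20·log₁₀(0.485) = 6.28 dB
P_refl/P_inc = |Γ|² = 0.236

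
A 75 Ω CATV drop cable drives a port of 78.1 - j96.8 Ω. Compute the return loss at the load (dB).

RL ≈ 5.44 dB

Γ = (3.1 − j96.8)/(153.1 − j96.8), |Γ| = 0.535
RL = −20·log₁₀|Γ| = −20·log₁₀(0.535)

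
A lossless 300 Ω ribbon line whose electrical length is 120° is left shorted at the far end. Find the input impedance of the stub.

tan(βl) = -1.73
For a shorted stub, Z_in = jZ_0·tan(βl)

Z_in ≈ −j520 Ω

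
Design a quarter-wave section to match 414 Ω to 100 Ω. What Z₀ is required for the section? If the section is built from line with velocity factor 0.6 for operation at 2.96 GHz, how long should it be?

Z_qwt ≈ 203 Ω; length ≈ 1.52 cm

Z_qwt = √(Z_0·R_L) = √(100 × 414) = √41400
λ = 0.6·c/f = 0.0608 m, so l = λ/4 = 0.0152 m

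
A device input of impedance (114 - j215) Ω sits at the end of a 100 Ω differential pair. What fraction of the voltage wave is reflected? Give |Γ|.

|Γ| ≈ 0.71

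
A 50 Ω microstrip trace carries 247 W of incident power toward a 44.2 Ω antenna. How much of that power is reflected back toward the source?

Γ = (44.2 − 50)/(44.2 + 50) = -0.0616
|Γ|² = 0.00379
P_refl = |Γ|²·P_inc = 0.936 W, P_del = (1 − |Γ|²)·P_inc = 246 W

P_reflected ≈ 0.936 W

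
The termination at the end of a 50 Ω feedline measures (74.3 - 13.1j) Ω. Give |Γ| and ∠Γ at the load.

Γ ≈ 0.221 ∠ -22.3°

Γ = (Z_L − Z_0)/(Z_L + Z_0) = (24.3 − j13.1)/(124.3 − j13.1)
|Γ| = 27.6/125 = 0.221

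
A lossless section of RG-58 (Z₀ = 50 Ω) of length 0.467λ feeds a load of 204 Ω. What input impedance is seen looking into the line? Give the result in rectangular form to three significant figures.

Z_in ≈ 123 + j94.8 Ω

βl = 2π × 0.467 = 168°
tan(βl) = tan(168°) = -0.21
Z_in = Z_0·(Z_L + jZ_0·tanβl)/(Z_0 + jZ_L·tanβl)
     = 50·(204 − j10.5)/(50 − j42.9)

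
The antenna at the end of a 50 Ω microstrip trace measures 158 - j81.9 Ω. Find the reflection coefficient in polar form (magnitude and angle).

Γ = (Z_L − Z_0)/(Z_L + Z_0) = (108 − j81.9)/(208 − j81.9)
|Γ| = 136/224 = 0.606

Γ ≈ 0.606 ∠ -15.7°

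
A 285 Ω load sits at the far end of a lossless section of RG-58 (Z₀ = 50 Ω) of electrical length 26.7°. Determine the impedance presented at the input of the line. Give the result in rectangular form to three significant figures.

Z_in ≈ 38.7 − j85.9 Ω

tan(βl) = tan(26.7°) = 0.503
Z_in = Z_0·(Z_L + jZ_0·tanβl)/(Z_0 + jZ_L·tanβl)
     = 50·(285 + j25.1)/(50 + j143)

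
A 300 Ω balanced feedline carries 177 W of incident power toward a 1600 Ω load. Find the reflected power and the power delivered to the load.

Γ = (1600 − 300)/(1600 + 300) = 0.684
|Γ|² = 0.468
P_refl = |Γ|²·P_inc = 82.9 W, P_del = (1 − |Γ|²)·P_inc = 94.1 W

P_reflected ≈ 82.9 W; P_delivered ≈ 94.1 W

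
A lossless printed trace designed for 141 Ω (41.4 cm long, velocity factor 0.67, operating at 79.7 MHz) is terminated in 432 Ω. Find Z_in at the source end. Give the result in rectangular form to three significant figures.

λ = v/f = 0.67·c / 79.7 MHz = 2.52 m
βl = 2π·l/λ = 2π × 0.164 = 59.1°
tan(βl) = tan(59.1°) = 1.67
Z_in = Z_0·(Z_L + jZ_0·tanβl)/(Z_0 + jZ_L·tanβl)
     = 141·(432 + j236)/(141 + j722)

Z_in ≈ 60.2 − j72.6 Ω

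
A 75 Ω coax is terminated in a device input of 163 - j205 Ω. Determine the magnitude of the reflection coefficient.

Γ = (Z_L − Z_0)/(Z_L + Z_0) = (88 − j205)/(238 − j205)
|Γ| = 223/314

|Γ| ≈ 0.71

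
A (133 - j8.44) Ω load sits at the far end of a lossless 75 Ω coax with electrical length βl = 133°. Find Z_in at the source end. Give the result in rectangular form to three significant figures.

Z_in ≈ 65.1 + j39.8 Ω

tan(βl) = tan(133°) = -1.07
Z_in = Z_0·(Z_L + jZ_0·tanβl)/(Z_0 + jZ_L·tanβl)
     = 75·(133 − j88.9)/(65.9 − j143)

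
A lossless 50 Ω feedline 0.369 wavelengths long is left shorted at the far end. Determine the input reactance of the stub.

X_in ≈ -53.9 Ω (capacitive)

βl = 2π × 0.369 = 133°
tan(βl) = -1.08
For a shorted stub, Z_in = jZ_0·tan(βl)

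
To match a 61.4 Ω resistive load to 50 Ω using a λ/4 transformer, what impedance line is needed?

Z_qwt = √(Z_0·R_L) = √(50 × 61.4) = √3070

Z_qwt ≈ 55.4 Ω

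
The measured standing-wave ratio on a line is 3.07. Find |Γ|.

|Γ| ≈ 0.509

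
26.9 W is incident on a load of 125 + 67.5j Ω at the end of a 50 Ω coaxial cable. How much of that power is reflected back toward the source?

P_reflected ≈ 7.78 W

|Γ| = |(75 + j67.5)/(175 + j67.5)| = 0.538
|Γ|² = 0.289
P_refl = |Γ|²·P_inc = 7.78 W, P_del = (1 − |Γ|²)·P_inc = 19.1 W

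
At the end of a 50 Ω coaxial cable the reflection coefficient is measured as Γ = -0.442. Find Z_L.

Z_L ≈ 19.3 Ω

Z_L = Z_0·(1 + Γ)/(1 − Γ) = 50·(0.558)/(1.44)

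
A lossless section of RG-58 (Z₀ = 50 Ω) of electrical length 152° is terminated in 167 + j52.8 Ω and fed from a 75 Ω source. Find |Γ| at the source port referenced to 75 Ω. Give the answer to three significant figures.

tan(βl) = -0.532
Z_in = Z_0·(Z_L + jZ_0·tanβl)/(Z_0 + jZ_L·tanβl) = 38.3 + j60.4 Ω
Γ_s = (Z_in − Z_s)/(Z_in + Z_s) = (-36.7 + j60.4)/(113 + j60.4), |Γ_s| = 0.55

|Γ| ≈ 0.55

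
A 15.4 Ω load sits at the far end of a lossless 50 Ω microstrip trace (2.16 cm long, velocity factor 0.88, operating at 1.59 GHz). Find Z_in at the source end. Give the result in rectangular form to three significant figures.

λ = v/f = 0.88·c / 1.59 GHz = 0.166 m
βl = 2π·l/λ = 2π × 0.13 = 46.8°
tan(βl) = tan(46.8°) = 1.07
Z_in = Z_0·(Z_L + jZ_0·tanβl)/(Z_0 + jZ_L·tanβl)
     = 50·(15.4 + j53.3)/(50 + j16.4)

Z_in ≈ 29.7 + j43.6 Ω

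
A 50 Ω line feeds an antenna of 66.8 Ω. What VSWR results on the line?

VSWR ≈ 1.34

Γ = (66.8 − 50)/(66.8 + 50) = 0.144
VSWR = (1 + 0.144)/(1 − 0.144)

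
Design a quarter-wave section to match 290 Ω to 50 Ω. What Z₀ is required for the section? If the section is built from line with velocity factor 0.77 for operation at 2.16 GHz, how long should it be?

Z_qwt = √(Z_0·R_L) = √(50 × 290) = √14500
λ = 0.77·c/f = 0.107 m, so l = λ/4 = 0.0267 m

Z_qwt ≈ 120 Ω; length ≈ 2.67 cm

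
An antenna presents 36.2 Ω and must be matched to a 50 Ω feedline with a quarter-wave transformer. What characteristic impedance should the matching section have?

Z_qwt = √(Z_0·R_L) = √(50 × 36.2) = √1810

Z_qwt ≈ 42.5 Ω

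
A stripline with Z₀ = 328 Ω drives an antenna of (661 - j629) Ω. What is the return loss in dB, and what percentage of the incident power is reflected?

RL ≈ 4.33 dB; 36.9% of incident power reflected

Γ = (333 − j629)/(989 − j629), |Γ| = 0.607
RL = −20·log₁₀(0.607) = 4.33 dB
P_refl/P_inc = |Γ|² = 0.369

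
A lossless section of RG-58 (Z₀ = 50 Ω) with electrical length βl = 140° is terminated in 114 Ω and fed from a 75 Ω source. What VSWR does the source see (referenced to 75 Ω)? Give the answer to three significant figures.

VSWR ≈ 2.39

tan(βl) = -0.839
Z_in = Z_0·(Z_L + jZ_0·tanβl)/(Z_0 + jZ_L·tanβl) = 41.7 + j37.8 Ω
Γ_s = (Z_in − Z_s)/(Z_in + Z_s) = (-33.3 + j37.8)/(117 + j37.8), |Γ_s| = 0.411
VSWR = (1 + |Γ_s|)/(1 − |Γ_s|)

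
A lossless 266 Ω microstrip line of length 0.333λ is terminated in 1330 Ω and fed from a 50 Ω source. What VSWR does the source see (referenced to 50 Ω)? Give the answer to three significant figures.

βl = 2π × 0.333 = 120°
tan(βl) = -1.74
Z_in = Z_0·(Z_L + jZ_0·tanβl)/(Z_0 + jZ_L·tanβl) = 69.8 + j145 Ω
Γ_s = (Z_in − Z_s)/(Z_in + Z_s) = (19.8 + j145)/(120 + j145), |Γ_s| = 0.778
VSWR = (1 + |Γ_s|)/(1 − |Γ_s|)

VSWR ≈ 7.99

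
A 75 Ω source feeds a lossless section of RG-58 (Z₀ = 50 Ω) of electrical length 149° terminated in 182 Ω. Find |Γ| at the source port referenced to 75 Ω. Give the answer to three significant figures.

|Γ| ≈ 0.532

tan(βl) = -0.601
Z_in = Z_0·(Z_L + jZ_0·tanβl)/(Z_0 + jZ_L·tanβl) = 42.8 + j63.6 Ω
Γ_s = (Z_in − Z_s)/(Z_in + Z_s) = (-32.2 + j63.6)/(118 + j63.6), |Γ_s| = 0.532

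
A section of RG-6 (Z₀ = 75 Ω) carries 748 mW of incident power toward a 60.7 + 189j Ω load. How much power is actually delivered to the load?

|Γ| = |(-14.3 + j189)/(135.7 + j189)| = 0.815
|Γ|² = 0.664
P_refl = |Γ|²·P_inc = 496 mW, P_del = (1 − |Γ|²)·P_inc = 252 mW

P_delivered ≈ 252 mW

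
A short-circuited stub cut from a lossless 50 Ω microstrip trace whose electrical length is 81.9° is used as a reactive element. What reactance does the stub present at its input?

tan(βl) = 7.03
For a short-circuited stub, Z_in = jZ_0·tan(βl)

X_in ≈ 351 Ω (inductive)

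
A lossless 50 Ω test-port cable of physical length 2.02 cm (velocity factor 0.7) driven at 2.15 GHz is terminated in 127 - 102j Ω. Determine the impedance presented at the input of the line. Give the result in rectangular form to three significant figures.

λ = v/f = 0.7·c / 2.15 GHz = 0.0977 m
βl = 2π·l/λ = 2π × 0.207 = 74.5°
tan(βl) = tan(74.5°) = 3.59
Z_in = Z_0·(Z_L + jZ_0·tanβl)/(Z_0 + jZ_L·tanβl)
     = 50·(127 + j77.7)/(417 + j456)

Z_in ≈ 11.6 − j3.35 Ω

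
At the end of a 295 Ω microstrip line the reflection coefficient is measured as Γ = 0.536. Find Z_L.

Z_L = Z_0·(1 + Γ)/(1 − Γ) = 295·(1.54)/(0.464)

Z_L ≈ 977 Ω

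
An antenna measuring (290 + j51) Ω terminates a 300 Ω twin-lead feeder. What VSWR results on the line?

Γ = (Z_L − Z_0)/(Z_L + Z_0) = (-10 + j51)/(590 + j51)
|Γ| = 52/592 = 0.0878
VSWR = (1 + |Γ|)/(1 − |Γ|) = 1.09/0.912

VSWR ≈ 1.19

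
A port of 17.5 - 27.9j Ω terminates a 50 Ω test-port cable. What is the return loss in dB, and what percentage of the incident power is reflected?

Γ = (-32.5 − j27.9)/(67.5 − j27.9), |Γ| = 0.586
RL = −20·log₁₀(0.586) = 4.64 dB
P_refl/P_inc = |Γ|² = 0.344

RL ≈ 4.64 dB; 34.4% of incident power reflected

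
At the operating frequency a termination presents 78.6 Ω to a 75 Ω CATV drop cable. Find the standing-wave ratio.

Γ = (78.6 − 75)/(78.6 + 75) = 0.0234
VSWR = (1 + 0.0234)/(1 − 0.0234)

VSWR ≈ 1.05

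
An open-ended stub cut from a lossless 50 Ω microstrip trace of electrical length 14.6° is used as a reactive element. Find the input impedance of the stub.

tan(βl) = 0.26
For an open-ended stub, Z_in = −jZ_0·cot(βl) = −jZ_0/tan(βl)

Z_in ≈ −j192 Ω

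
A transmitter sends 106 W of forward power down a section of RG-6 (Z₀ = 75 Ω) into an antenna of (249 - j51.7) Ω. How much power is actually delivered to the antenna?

P_delivered ≈ 73.6 W

|Γ| = |(174 − j51.7)/(324 − j51.7)| = 0.553
|Γ|² = 0.306
P_refl = |Γ|²·P_inc = 32.4 W, P_del = (1 − |Γ|²)·P_inc = 73.6 W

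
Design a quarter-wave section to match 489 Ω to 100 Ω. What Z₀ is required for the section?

Z_qwt ≈ 221 Ω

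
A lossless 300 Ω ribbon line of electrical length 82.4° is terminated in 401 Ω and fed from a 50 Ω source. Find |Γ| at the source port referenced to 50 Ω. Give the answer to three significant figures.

|Γ| ≈ 0.64

tan(βl) = 7.49
Z_in = Z_0·(Z_L + jZ_0·tanβl)/(Z_0 + jZ_L·tanβl) = 226 − j17.5 Ω
Γ_s = (Z_in − Z_s)/(Z_in + Z_s) = (176 − j17.5)/(276 − j17.5), |Γ_s| = 0.64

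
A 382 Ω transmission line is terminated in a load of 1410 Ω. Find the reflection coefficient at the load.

Γ = 0.574

Γ = (Z_L − Z_0)/(Z_L + Z_0) = (1410 − 382)/(1410 + 382) = 1028/1792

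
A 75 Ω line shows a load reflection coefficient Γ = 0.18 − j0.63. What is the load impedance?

Z_L ≈ 40 − j88.4 Ω

Z_L = Z_0·(1 + Γ)/(1 − Γ) = 75·(1.18 − j0.63)/(0.82 + j0.63)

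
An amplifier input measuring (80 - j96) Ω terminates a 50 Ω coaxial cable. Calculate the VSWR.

VSWR ≈ 4.3

Γ = (Z_L − Z_0)/(Z_L + Z_0) = (30 − j96)/(130 − j96)
|Γ| = 101/162 = 0.622
VSWR = (1 + |Γ|)/(1 − |Γ|) = 1.62/0.378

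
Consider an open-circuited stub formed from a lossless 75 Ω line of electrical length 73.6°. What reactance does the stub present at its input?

X_in ≈ -22.1 Ω (capacitive)

tan(βl) = 3.4
For an open-circuited stub, Z_in = −jZ_0·cot(βl) = −jZ_0/tan(βl)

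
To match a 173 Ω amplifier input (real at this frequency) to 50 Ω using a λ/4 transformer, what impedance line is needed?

Z_qwt ≈ 93 Ω

Z_qwt = √(Z_0·R_L) = √(50 × 173) = √8650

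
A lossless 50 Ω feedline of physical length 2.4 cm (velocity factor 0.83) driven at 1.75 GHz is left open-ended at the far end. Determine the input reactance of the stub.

X_in ≈ -28 Ω (capacitive)

λ = v/f = 0.83·c / 1.75 GHz = 0.142 m
βl = 2π·l/λ = 2π × 0.169 = 60.7°
tan(βl) = 1.78
For an open-ended stub, Z_in = −jZ_0·cot(βl) = −jZ_0/tan(βl)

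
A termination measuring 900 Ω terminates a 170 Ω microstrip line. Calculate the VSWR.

Γ = (900 − 170)/(900 + 170) = 0.682
VSWR = (1 + 0.682)/(1 − 0.682)

VSWR ≈ 5.29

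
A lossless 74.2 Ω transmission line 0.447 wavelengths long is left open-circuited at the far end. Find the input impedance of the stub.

Z_in ≈ +j215 Ω

βl = 2π × 0.447 = 161°
tan(βl) = -0.346
For an open-circuited stub, Z_in = −jZ_0·cot(βl) = −jZ_0/tan(βl)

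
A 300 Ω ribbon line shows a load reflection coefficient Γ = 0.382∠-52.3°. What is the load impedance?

Z_L = Z_0·(1 + Γ)/(1 − Γ) = 300·(1.23 − j0.302)/(0.766 + j0.302)

Z_L ≈ 378 − j267 Ω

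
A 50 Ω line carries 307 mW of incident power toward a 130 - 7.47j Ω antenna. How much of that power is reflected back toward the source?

P_reflected ≈ 61.1 mW

|Γ| = |(80 − j7.47)/(180 − j7.47)| = 0.446
|Γ|² = 0.199
P_refl = |Γ|²·P_inc = 61.1 mW, P_del = (1 − |Γ|²)·P_inc = 246 mW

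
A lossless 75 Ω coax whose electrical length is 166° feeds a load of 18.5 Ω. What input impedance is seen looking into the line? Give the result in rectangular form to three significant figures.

Z_in ≈ 19.6 − j17.5 Ω

tan(βl) = tan(166°) = -0.249
Z_in = Z_0·(Z_L + jZ_0·tanβl)/(Z_0 + jZ_L·tanβl)
     = 75·(18.5 − j18.7)/(75 − j4.61)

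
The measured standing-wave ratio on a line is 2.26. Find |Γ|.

|Γ| ≈ 0.387

|Γ| = (S − 1)/(S + 1) = (2.26 − 1)/(2.26 + 1) = 1.26/3.26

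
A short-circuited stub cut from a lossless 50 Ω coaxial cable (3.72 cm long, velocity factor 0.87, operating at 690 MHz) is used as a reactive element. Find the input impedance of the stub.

λ = v/f = 0.87·c / 690 MHz = 0.378 m
βl = 2π·l/λ = 2π × 0.0983 = 35.4°
tan(βl) = 0.711
For a short-circuited stub, Z_in = jZ_0·tan(βl)

Z_in ≈ +j35.5 Ω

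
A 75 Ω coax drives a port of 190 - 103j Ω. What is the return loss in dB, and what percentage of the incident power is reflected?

RL ≈ 5.3 dB; 29.5% of incident power reflected

Γ = (115 − j103)/(265 − j103), |Γ| = 0.543
RL = −20·log₁₀(0.543) = 5.3 dB
P_refl/P_inc = |Γ|² = 0.295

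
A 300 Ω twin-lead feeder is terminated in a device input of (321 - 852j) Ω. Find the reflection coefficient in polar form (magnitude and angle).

Γ = (Z_L − Z_0)/(Z_L + Z_0) = (21 − j852)/(621 − j852)
|Γ| = 852/1050 = 0.808

Γ ≈ 0.808 ∠ -34.7°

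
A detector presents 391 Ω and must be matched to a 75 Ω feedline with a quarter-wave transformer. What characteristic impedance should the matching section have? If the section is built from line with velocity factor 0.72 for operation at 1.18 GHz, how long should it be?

Z_qwt = √(Z_0·R_L) = √(75 × 391) = √29320
λ = 0.72·c/f = 0.183 m, so l = λ/4 = 0.0458 m

Z_qwt ≈ 171 Ω; length ≈ 4.58 cm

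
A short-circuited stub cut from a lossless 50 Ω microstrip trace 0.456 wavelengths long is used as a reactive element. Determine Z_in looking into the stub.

βl = 2π × 0.456 = 164°
tan(βl) = -0.284
For a short-circuited stub, Z_in = jZ_0·tan(βl)

Z_in ≈ −j14.2 Ω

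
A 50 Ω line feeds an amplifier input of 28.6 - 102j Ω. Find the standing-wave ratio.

VSWR ≈ 9.49

Γ = (Z_L − Z_0)/(Z_L + Z_0) = (-21.4 − j102)/(78.6 − j102)
|Γ| = 104/129 = 0.809
VSWR = (1 + |Γ|)/(1 − |Γ|) = 1.81/0.191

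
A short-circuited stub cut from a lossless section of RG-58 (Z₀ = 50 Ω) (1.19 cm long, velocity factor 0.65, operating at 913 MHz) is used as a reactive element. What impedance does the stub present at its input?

λ = v/f = 0.65·c / 913 MHz = 0.214 m
βl = 2π·l/λ = 2π × 0.0557 = 20.1°
tan(βl) = 0.365
For a short-circuited stub, Z_in = jZ_0·tan(βl)

Z_in ≈ +j18.3 Ω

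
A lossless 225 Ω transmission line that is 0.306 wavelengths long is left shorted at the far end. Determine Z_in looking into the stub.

βl = 2π × 0.306 = 110°
tan(βl) = -2.72
For a shorted stub, Z_in = jZ_0·tan(βl)

Z_in ≈ −j613 Ω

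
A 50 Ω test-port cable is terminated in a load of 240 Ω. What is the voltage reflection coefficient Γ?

Γ = (Z_L − Z_0)/(Z_L + Z_0) = (240 − 50)/(240 + 50) = 190/290

Γ = 0.655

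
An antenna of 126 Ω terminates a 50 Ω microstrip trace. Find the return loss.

Γ = (126 − 50)/(126 + 50) = 0.432
RL = −20·log₁₀|Γ| = −20·log₁₀(0.432)

RL ≈ 7.29 dB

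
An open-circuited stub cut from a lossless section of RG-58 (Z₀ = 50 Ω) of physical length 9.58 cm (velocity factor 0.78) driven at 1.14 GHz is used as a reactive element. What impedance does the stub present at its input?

λ = v/f = 0.78·c / 1.14 GHz = 0.205 m
βl = 2π·l/λ = 2π × 0.467 = 168°
tan(βl) = -0.212
For an open-circuited stub, Z_in = −jZ_0·cot(βl) = −jZ_0/tan(βl)

Z_in ≈ +j236 Ω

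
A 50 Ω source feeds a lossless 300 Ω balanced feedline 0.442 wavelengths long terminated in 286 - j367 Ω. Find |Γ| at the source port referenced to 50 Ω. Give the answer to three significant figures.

βl = 2π × 0.442 = 159°
tan(βl) = -0.381
Z_in = Z_0·(Z_L + jZ_0·tanβl)/(Z_0 + jZ_L·tanβl) = 786 − j367 Ω
Γ_s = (Z_in − Z_s)/(Z_in + Z_s) = (736 − j367)/(836 − j367), |Γ_s| = 0.901

|Γ| ≈ 0.901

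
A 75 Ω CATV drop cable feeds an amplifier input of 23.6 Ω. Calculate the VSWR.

VSWR ≈ 3.18

For a purely resistive load, VSWR = R_L/Z_0 or Z_0/R_L (whichever > 1) = 75/23.6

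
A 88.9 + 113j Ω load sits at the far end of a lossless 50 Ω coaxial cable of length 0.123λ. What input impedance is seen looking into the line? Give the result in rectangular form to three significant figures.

βl = 2π × 0.123 = 44.3°
tan(βl) = tan(44.3°) = 0.975
Z_in = Z_0·(Z_L + jZ_0·tanβl)/(Z_0 + jZ_L·tanβl)
     = 50·(88.9 + j162)/(-60.2 + j86.7)

Z_in ≈ 38.9 − j78.3 Ω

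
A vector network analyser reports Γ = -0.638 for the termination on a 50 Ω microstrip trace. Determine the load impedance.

Z_L ≈ 11.1 Ω

Z_L = Z_0·(1 + Γ)/(1 − Γ) = 50·(0.362)/(1.64)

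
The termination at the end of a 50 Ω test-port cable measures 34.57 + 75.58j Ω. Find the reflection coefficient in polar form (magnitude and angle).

Γ = (Z_L − Z_0)/(Z_L + Z_0) = (-15.43 + j75.58)/(84.57 + j75.58)
|Γ| = 77.1/113 = 0.68

Γ ≈ 0.68 ∠ 59.8°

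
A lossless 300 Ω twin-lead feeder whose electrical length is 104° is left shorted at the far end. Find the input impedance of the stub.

Z_in ≈ −j1200 Ω

tan(βl) = -4.01
For a shorted stub, Z_in = jZ_0·tan(βl)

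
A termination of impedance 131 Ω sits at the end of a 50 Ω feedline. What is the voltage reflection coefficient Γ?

Γ = (Z_L − Z_0)/(Z_L + Z_0) = (131 − 50)/(131 + 50) = 81/181

Γ = 0.448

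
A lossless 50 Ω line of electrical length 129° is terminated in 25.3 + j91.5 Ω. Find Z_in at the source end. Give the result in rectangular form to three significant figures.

tan(βl) = tan(129°) = -1.23
Z_in = Z_0·(Z_L + jZ_0·tanβl)/(Z_0 + jZ_L·tanβl)
     = 50·(25.3 + j29.8)/(163 − j31.2)

Z_in ≈ 5.8 + j10.2 Ω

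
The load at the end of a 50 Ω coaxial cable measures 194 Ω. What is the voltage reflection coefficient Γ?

Γ = 0.59

Γ = (Z_L − Z_0)/(Z_L + Z_0) = (194 − 50)/(194 + 50) = 144/244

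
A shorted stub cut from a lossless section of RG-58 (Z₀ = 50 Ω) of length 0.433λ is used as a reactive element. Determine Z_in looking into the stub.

βl = 2π × 0.433 = 156°
tan(βl) = -0.448
For a shorted stub, Z_in = jZ_0·tan(βl)

Z_in ≈ −j22.4 Ω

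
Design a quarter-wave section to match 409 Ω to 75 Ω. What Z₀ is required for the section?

Z_qwt ≈ 175 Ω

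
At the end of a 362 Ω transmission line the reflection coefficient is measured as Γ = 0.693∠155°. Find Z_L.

Z_L ≈ 68.8 + j77.5 Ω

Z_L = Z_0·(1 + Γ)/(1 − Γ) = 362·(0.372 + j0.293)/(1.63 − j0.293)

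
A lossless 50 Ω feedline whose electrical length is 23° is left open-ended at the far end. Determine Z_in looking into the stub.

tan(βl) = 0.424
For an open-ended stub, Z_in = −jZ_0·cot(βl) = −jZ_0/tan(βl)

Z_in ≈ −j118 Ω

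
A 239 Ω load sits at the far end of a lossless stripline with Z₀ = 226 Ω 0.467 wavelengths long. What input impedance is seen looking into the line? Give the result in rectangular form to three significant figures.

Z_in ≈ 238 + j5.36 Ω

βl = 2π × 0.467 = 168°
tan(βl) = tan(168°) = -0.21
Z_in = Z_0·(Z_L + jZ_0·tanβl)/(Z_0 + jZ_L·tanβl)
     = 226·(239 − j47.5)/(226 − j50.3)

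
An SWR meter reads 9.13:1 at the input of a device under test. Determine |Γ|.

|Γ| = (S − 1)/(S + 1) = (9.13 − 1)/(9.13 + 1) = 8.13/10.1

|Γ| ≈ 0.803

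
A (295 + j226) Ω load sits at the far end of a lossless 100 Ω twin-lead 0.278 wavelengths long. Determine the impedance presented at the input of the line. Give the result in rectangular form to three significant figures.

βl = 2π × 0.278 = 100°
tan(βl) = tan(100°) = -5.63
Z_in = Z_0·(Z_L + jZ_0·tanβl)/(Z_0 + jZ_L·tanβl)
     = 100·(295 − j337)/(1370 − j1660)

Z_in ≈ 20.8 + j0.605 Ω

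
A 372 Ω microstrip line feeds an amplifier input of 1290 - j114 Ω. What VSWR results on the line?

VSWR ≈ 3.5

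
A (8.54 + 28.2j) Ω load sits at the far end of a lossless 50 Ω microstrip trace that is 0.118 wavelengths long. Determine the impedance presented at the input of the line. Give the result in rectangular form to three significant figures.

Z_in ≈ 60.8 + j133 Ω

βl = 2π × 0.118 = 42.5°
tan(βl) = tan(42.5°) = 0.916
Z_in = Z_0·(Z_L + jZ_0·tanβl)/(Z_0 + jZ_L·tanβl)
     = 50·(8.54 + j74)/(24.2 + j7.82)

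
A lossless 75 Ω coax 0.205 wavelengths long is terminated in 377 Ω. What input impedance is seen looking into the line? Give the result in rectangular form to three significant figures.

Z_in ≈ 16.1 − j20.9 Ω

βl = 2π × 0.205 = 73.8°
tan(βl) = tan(73.8°) = 3.44
Z_in = Z_0·(Z_L + jZ_0·tanβl)/(Z_0 + jZ_L·tanβl)
     = 75·(377 + j258)/(75 + j1300)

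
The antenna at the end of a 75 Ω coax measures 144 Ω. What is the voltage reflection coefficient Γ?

Γ = (Z_L − Z_0)/(Z_L + Z_0) = (144 − 75)/(144 + 75) = 69/219

Γ = 0.315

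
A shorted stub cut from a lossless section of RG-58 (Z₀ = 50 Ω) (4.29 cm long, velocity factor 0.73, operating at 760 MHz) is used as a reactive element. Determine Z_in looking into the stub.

Z_in ≈ +j67.8 Ω

λ = v/f = 0.73·c / 760 MHz = 0.288 m
βl = 2π·l/λ = 2π × 0.149 = 53.6°
tan(βl) = 1.36
For a shorted stub, Z_in = jZ_0·tan(βl)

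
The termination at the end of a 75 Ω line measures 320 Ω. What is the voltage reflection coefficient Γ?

Γ = (Z_L − Z_0)/(Z_L + Z_0) = (320 − 75)/(320 + 75) = 245/395

Γ = 0.62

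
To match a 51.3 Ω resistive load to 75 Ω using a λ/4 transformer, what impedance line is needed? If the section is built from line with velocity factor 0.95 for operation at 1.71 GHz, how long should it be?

Z_qwt ≈ 62 Ω; length ≈ 4.17 cm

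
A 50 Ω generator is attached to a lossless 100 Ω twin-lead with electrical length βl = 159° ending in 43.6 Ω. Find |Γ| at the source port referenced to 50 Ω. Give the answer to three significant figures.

|Γ| ≈ 0.293

tan(βl) = -0.384
Z_in = Z_0·(Z_L + jZ_0·tanβl)/(Z_0 + jZ_L·tanβl) = 48.7 − j30.2 Ω
Γ_s = (Z_in − Z_s)/(Z_in + Z_s) = (-1.34 − j30.2)/(98.7 − j30.2), |Γ_s| = 0.293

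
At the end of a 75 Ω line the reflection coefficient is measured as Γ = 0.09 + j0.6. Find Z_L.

Z_L ≈ 39.9 + j75.8 Ω

Z_L = Z_0·(1 + Γ)/(1 − Γ) = 75·(1.09 + j0.6)/(0.91 − j0.6)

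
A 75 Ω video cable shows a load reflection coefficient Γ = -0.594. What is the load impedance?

Z_L = Z_0·(1 + Γ)/(1 − Γ) = 75·(0.406)/(1.59)

Z_L ≈ 19.1 Ω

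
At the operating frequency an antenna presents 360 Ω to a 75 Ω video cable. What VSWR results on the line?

VSWR ≈ 4.8

Γ = (360 − 75)/(360 + 75) = 0.655
VSWR = (1 + 0.655)/(1 − 0.655)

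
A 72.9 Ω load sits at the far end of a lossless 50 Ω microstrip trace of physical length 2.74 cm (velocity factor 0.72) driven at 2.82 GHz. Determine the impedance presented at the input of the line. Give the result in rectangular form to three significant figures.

Z_in ≈ 43.3 + j16.3 Ω

λ = v/f = 0.72·c / 2.82 GHz = 0.0766 m
βl = 2π·l/λ = 2π × 0.358 = 129°
tan(βl) = tan(129°) = -1.24
Z_in = Z_0·(Z_L + jZ_0·tanβl)/(Z_0 + jZ_L·tanβl)
     = 50·(72.9 − j62.2)/(50 − j90.7)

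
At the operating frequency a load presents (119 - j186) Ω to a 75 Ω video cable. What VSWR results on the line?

Γ = (Z_L − Z_0)/(Z_L + Z_0) = (44 − j186)/(194 − j186)
|Γ| = 191/269 = 0.711
VSWR = (1 + |Γ|)/(1 − |Γ|) = 1.71/0.289

VSWR ≈ 5.92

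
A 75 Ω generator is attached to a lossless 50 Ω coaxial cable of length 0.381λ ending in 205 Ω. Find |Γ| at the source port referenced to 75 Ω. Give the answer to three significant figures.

βl = 2π × 0.381 = 137°
tan(βl) = -0.927
Z_in = Z_0·(Z_L + jZ_0·tanβl)/(Z_0 + jZ_L·tanβl) = 24.7 + j47.4 Ω
Γ_s = (Z_in − Z_s)/(Z_in + Z_s) = (-50.3 + j47.4)/(99.7 + j47.4), |Γ_s| = 0.627

|Γ| ≈ 0.627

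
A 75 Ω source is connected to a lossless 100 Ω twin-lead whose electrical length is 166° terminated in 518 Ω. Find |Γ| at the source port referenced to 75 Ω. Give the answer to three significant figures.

tan(βl) = -0.249
Z_in = Z_0·(Z_L + jZ_0·tanβl)/(Z_0 + jZ_L·tanβl) = 206 + j241 Ω
Γ_s = (Z_in − Z_s)/(Z_in + Z_s) = (131 + j241)/(281 + j241), |Γ_s| = 0.741

|Γ| ≈ 0.741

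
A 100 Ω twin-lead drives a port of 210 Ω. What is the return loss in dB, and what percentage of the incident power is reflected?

RL ≈ 9 dB; 12.6% of incident power reflected

Γ = (210 − 100)/(210 + 100) = 0.355
RL = −20·log₁₀(0.355) = 9 dB
P_refl/P_inc = |Γ|² = 0.126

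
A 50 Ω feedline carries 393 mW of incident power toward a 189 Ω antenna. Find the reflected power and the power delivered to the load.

P_reflected ≈ 133 mW; P_delivered ≈ 260 mW

Γ = (189 − 50)/(189 + 50) = 0.582
|Γ|² = 0.338
P_refl = |Γ|²·P_inc = 133 mW, P_del = (1 − |Γ|²)·P_inc = 260 mW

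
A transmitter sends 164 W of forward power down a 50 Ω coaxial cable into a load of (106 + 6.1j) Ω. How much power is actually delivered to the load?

P_delivered ≈ 143 W

|Γ| = |(56 + j6.1)/(156 + j6.1)| = 0.361
|Γ|² = 0.13
P_refl = |Γ|²·P_inc = 21.4 W, P_del = (1 − |Γ|²)·P_inc = 143 W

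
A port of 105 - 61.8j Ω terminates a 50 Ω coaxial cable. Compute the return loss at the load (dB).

RL ≈ 6.09 dB

Γ = (55 − j61.8)/(155 − j61.8), |Γ| = 0.496
RL = −20·log₁₀|Γ| = −20·log₁₀(0.496)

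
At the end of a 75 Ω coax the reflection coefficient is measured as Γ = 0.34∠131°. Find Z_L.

Z_L ≈ 42.5 + j24.6 Ω

Z_L = Z_0·(1 + Γ)/(1 − Γ) = 75·(0.777 + j0.257)/(1.22 − j0.257)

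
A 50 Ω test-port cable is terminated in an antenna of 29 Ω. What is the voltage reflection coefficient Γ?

Γ = -0.266

Γ = (Z_L − Z_0)/(Z_L + Z_0) = (29 − 50)/(29 + 50) = -21/79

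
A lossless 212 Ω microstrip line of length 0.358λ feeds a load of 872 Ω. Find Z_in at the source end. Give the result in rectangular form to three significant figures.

Z_in ≈ 81.9 + j155 Ω

βl = 2π × 0.358 = 129°
tan(βl) = tan(129°) = -1.24
Z_in = Z_0·(Z_L + jZ_0·tanβl)/(Z_0 + jZ_L·tanβl)
     = 212·(872 − j263)/(212 − j1080)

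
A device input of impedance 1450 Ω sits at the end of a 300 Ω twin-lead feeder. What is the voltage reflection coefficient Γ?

Γ = (Z_L − Z_0)/(Z_L + Z_0) = (1450 − 300)/(1450 + 300) = 1150/1750

Γ = 0.657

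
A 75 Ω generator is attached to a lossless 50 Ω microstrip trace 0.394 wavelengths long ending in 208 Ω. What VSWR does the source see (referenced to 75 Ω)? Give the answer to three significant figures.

βl = 2π × 0.394 = 142°
tan(βl) = -0.786
Z_in = Z_0·(Z_L + jZ_0·tanβl)/(Z_0 + jZ_L·tanβl) = 28.8 + j54.8 Ω
Γ_s = (Z_in − Z_s)/(Z_in + Z_s) = (-46.2 + j54.8)/(104 + j54.8), |Γ_s| = 0.611
VSWR = (1 + |Γ_s|)/(1 − |Γ_s|)

VSWR ≈ 4.14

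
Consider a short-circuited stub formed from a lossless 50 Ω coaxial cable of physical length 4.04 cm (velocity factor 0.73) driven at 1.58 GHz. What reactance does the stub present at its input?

X_in ≈ -188 Ω (capacitive)

λ = v/f = 0.73·c / 1.58 GHz = 0.139 m
βl = 2π·l/λ = 2π × 0.291 = 105°
tan(βl) = -3.75
For a short-circuited stub, Z_in = jZ_0·tan(βl)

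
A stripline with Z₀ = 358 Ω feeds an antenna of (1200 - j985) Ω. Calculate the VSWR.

Γ = (Z_L − Z_0)/(Z_L + Z_0) = (842 − j985)/(1558 − j985)
|Γ| = 1300/1840 = 0.703
VSWR = (1 + |Γ|)/(1 − |Γ|) = 1.7/0.297

VSWR ≈ 5.73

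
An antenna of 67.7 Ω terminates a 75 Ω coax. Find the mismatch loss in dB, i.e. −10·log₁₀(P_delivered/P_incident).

mismatch loss ≈ 0.0114 dB

Γ = (67.7 − 75)/(67.7 + 75) = -0.0512
|Γ|² = 0.00262, so P_del/P_inc = 1 − |Γ|² = 0.997
ML = −10·log₁₀(1 − |Γ|²)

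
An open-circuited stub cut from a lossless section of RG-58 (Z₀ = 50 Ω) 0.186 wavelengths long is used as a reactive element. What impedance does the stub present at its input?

βl = 2π × 0.186 = 67°
tan(βl) = 2.35
For an open-circuited stub, Z_in = −jZ_0·cot(βl) = −jZ_0/tan(βl)

Z_in ≈ −j21.3 Ω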